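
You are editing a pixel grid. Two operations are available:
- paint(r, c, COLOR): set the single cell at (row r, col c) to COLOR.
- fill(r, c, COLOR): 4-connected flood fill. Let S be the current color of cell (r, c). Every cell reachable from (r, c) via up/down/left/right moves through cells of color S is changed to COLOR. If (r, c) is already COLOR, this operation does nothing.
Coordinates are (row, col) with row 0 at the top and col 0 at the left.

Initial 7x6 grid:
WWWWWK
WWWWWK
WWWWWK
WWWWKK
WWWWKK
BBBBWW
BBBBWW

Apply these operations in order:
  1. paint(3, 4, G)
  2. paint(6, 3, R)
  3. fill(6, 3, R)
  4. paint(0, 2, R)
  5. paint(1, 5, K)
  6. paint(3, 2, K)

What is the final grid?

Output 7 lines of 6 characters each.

After op 1 paint(3,4,G):
WWWWWK
WWWWWK
WWWWWK
WWWWGK
WWWWKK
BBBBWW
BBBBWW
After op 2 paint(6,3,R):
WWWWWK
WWWWWK
WWWWWK
WWWWGK
WWWWKK
BBBBWW
BBBRWW
After op 3 fill(6,3,R) [0 cells changed]:
WWWWWK
WWWWWK
WWWWWK
WWWWGK
WWWWKK
BBBBWW
BBBRWW
After op 4 paint(0,2,R):
WWRWWK
WWWWWK
WWWWWK
WWWWGK
WWWWKK
BBBBWW
BBBRWW
After op 5 paint(1,5,K):
WWRWWK
WWWWWK
WWWWWK
WWWWGK
WWWWKK
BBBBWW
BBBRWW
After op 6 paint(3,2,K):
WWRWWK
WWWWWK
WWWWWK
WWKWGK
WWWWKK
BBBBWW
BBBRWW

Answer: WWRWWK
WWWWWK
WWWWWK
WWKWGK
WWWWKK
BBBBWW
BBBRWW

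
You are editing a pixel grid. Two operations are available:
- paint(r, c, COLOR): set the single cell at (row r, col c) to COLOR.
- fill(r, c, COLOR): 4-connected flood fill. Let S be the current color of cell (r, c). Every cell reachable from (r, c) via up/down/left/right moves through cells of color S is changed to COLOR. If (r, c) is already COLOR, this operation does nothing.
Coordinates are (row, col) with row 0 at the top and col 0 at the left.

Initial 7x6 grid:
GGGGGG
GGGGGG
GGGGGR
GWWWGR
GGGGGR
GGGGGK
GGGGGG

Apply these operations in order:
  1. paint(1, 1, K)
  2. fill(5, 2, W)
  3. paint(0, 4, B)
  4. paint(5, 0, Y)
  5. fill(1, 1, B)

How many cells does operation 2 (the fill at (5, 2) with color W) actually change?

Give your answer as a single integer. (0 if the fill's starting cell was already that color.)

Answer: 34

Derivation:
After op 1 paint(1,1,K):
GGGGGG
GKGGGG
GGGGGR
GWWWGR
GGGGGR
GGGGGK
GGGGGG
After op 2 fill(5,2,W) [34 cells changed]:
WWWWWW
WKWWWW
WWWWWR
WWWWWR
WWWWWR
WWWWWK
WWWWWW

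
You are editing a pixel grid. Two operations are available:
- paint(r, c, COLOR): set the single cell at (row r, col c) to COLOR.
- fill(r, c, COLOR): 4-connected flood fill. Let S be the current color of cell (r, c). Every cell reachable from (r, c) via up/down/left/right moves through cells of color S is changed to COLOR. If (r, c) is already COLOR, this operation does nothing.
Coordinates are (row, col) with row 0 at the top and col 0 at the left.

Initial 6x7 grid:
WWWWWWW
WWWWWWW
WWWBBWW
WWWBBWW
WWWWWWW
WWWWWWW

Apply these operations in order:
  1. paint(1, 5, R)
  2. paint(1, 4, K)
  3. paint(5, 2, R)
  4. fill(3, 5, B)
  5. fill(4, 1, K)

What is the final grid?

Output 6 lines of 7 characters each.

After op 1 paint(1,5,R):
WWWWWWW
WWWWWRW
WWWBBWW
WWWBBWW
WWWWWWW
WWWWWWW
After op 2 paint(1,4,K):
WWWWWWW
WWWWKRW
WWWBBWW
WWWBBWW
WWWWWWW
WWWWWWW
After op 3 paint(5,2,R):
WWWWWWW
WWWWKRW
WWWBBWW
WWWBBWW
WWWWWWW
WWRWWWW
After op 4 fill(3,5,B) [35 cells changed]:
BBBBBBB
BBBBKRB
BBBBBBB
BBBBBBB
BBBBBBB
BBRBBBB
After op 5 fill(4,1,K) [39 cells changed]:
KKKKKKK
KKKKKRK
KKKKKKK
KKKKKKK
KKKKKKK
KKRKKKK

Answer: KKKKKKK
KKKKKRK
KKKKKKK
KKKKKKK
KKKKKKK
KKRKKKK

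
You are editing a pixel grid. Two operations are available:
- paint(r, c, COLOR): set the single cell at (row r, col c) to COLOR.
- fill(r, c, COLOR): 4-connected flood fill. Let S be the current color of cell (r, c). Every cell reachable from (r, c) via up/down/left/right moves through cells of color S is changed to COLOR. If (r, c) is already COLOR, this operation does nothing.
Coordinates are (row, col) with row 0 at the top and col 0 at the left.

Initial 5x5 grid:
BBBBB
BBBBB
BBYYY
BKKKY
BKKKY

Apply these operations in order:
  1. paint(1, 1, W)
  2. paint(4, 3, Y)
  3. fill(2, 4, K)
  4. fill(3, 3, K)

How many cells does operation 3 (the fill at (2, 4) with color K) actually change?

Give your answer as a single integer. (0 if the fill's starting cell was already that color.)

Answer: 6

Derivation:
After op 1 paint(1,1,W):
BBBBB
BWBBB
BBYYY
BKKKY
BKKKY
After op 2 paint(4,3,Y):
BBBBB
BWBBB
BBYYY
BKKKY
BKKYY
After op 3 fill(2,4,K) [6 cells changed]:
BBBBB
BWBBB
BBKKK
BKKKK
BKKKK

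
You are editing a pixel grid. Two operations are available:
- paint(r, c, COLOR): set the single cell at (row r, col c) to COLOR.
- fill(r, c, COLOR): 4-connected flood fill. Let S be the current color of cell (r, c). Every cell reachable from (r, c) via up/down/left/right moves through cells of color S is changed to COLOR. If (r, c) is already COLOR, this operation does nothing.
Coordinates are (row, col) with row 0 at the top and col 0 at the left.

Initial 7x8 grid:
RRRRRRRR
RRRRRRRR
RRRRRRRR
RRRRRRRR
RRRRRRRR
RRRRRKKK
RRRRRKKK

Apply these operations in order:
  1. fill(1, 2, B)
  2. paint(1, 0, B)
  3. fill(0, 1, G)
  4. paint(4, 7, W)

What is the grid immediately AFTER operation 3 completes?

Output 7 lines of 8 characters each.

After op 1 fill(1,2,B) [50 cells changed]:
BBBBBBBB
BBBBBBBB
BBBBBBBB
BBBBBBBB
BBBBBBBB
BBBBBKKK
BBBBBKKK
After op 2 paint(1,0,B):
BBBBBBBB
BBBBBBBB
BBBBBBBB
BBBBBBBB
BBBBBBBB
BBBBBKKK
BBBBBKKK
After op 3 fill(0,1,G) [50 cells changed]:
GGGGGGGG
GGGGGGGG
GGGGGGGG
GGGGGGGG
GGGGGGGG
GGGGGKKK
GGGGGKKK

Answer: GGGGGGGG
GGGGGGGG
GGGGGGGG
GGGGGGGG
GGGGGGGG
GGGGGKKK
GGGGGKKK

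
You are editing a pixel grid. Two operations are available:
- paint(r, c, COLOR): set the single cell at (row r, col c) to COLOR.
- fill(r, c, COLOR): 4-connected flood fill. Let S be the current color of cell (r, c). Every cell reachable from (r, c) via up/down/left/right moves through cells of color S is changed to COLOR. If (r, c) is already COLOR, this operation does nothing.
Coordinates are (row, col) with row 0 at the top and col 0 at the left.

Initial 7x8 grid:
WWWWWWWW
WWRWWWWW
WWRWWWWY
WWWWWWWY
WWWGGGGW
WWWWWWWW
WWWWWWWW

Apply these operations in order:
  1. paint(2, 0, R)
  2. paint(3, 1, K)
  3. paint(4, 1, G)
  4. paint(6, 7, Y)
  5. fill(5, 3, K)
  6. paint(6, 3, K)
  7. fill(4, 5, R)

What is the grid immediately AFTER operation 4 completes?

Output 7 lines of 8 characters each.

After op 1 paint(2,0,R):
WWWWWWWW
WWRWWWWW
RWRWWWWY
WWWWWWWY
WWWGGGGW
WWWWWWWW
WWWWWWWW
After op 2 paint(3,1,K):
WWWWWWWW
WWRWWWWW
RWRWWWWY
WKWWWWWY
WWWGGGGW
WWWWWWWW
WWWWWWWW
After op 3 paint(4,1,G):
WWWWWWWW
WWRWWWWW
RWRWWWWY
WKWWWWWY
WGWGGGGW
WWWWWWWW
WWWWWWWW
After op 4 paint(6,7,Y):
WWWWWWWW
WWRWWWWW
RWRWWWWY
WKWWWWWY
WGWGGGGW
WWWWWWWW
WWWWWWWY

Answer: WWWWWWWW
WWRWWWWW
RWRWWWWY
WKWWWWWY
WGWGGGGW
WWWWWWWW
WWWWWWWY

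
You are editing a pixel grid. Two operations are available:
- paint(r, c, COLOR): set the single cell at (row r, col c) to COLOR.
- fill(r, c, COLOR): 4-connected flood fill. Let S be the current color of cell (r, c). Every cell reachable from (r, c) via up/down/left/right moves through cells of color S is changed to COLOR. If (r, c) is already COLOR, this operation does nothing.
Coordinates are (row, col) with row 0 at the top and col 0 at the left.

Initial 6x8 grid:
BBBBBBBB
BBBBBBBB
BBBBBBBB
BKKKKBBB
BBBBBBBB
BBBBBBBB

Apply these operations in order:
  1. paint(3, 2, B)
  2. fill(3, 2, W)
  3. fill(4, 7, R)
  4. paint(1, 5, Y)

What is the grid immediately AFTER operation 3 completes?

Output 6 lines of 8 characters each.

After op 1 paint(3,2,B):
BBBBBBBB
BBBBBBBB
BBBBBBBB
BKBKKBBB
BBBBBBBB
BBBBBBBB
After op 2 fill(3,2,W) [45 cells changed]:
WWWWWWWW
WWWWWWWW
WWWWWWWW
WKWKKWWW
WWWWWWWW
WWWWWWWW
After op 3 fill(4,7,R) [45 cells changed]:
RRRRRRRR
RRRRRRRR
RRRRRRRR
RKRKKRRR
RRRRRRRR
RRRRRRRR

Answer: RRRRRRRR
RRRRRRRR
RRRRRRRR
RKRKKRRR
RRRRRRRR
RRRRRRRR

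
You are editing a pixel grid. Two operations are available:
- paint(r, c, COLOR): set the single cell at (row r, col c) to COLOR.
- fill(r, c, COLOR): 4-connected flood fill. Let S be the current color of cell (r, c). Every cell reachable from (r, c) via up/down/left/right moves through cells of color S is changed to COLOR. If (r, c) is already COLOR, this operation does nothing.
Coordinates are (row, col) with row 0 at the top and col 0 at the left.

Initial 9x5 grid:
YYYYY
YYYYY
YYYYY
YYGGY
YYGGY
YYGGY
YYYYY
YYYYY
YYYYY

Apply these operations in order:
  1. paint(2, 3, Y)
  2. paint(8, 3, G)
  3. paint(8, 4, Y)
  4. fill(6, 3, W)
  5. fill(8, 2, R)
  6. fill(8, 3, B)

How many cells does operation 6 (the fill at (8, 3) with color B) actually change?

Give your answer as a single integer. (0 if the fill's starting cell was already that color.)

After op 1 paint(2,3,Y):
YYYYY
YYYYY
YYYYY
YYGGY
YYGGY
YYGGY
YYYYY
YYYYY
YYYYY
After op 2 paint(8,3,G):
YYYYY
YYYYY
YYYYY
YYGGY
YYGGY
YYGGY
YYYYY
YYYYY
YYYGY
After op 3 paint(8,4,Y):
YYYYY
YYYYY
YYYYY
YYGGY
YYGGY
YYGGY
YYYYY
YYYYY
YYYGY
After op 4 fill(6,3,W) [38 cells changed]:
WWWWW
WWWWW
WWWWW
WWGGW
WWGGW
WWGGW
WWWWW
WWWWW
WWWGW
After op 5 fill(8,2,R) [38 cells changed]:
RRRRR
RRRRR
RRRRR
RRGGR
RRGGR
RRGGR
RRRRR
RRRRR
RRRGR
After op 6 fill(8,3,B) [1 cells changed]:
RRRRR
RRRRR
RRRRR
RRGGR
RRGGR
RRGGR
RRRRR
RRRRR
RRRBR

Answer: 1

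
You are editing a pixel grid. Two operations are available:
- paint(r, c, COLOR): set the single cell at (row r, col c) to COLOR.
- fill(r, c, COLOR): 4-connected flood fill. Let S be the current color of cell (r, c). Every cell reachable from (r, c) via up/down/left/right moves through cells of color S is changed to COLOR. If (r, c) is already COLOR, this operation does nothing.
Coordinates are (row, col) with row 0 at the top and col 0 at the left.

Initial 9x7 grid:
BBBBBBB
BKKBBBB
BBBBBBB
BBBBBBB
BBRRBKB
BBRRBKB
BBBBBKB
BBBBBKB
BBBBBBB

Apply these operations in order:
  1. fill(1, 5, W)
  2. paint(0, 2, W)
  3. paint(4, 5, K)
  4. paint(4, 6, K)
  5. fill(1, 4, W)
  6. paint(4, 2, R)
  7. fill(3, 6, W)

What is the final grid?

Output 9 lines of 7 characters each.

Answer: WWWWWWW
WKKWWWW
WWWWWWW
WWWWWWW
WWRRWKK
WWRRWKW
WWWWWKW
WWWWWKW
WWWWWWW

Derivation:
After op 1 fill(1,5,W) [53 cells changed]:
WWWWWWW
WKKWWWW
WWWWWWW
WWWWWWW
WWRRWKW
WWRRWKW
WWWWWKW
WWWWWKW
WWWWWWW
After op 2 paint(0,2,W):
WWWWWWW
WKKWWWW
WWWWWWW
WWWWWWW
WWRRWKW
WWRRWKW
WWWWWKW
WWWWWKW
WWWWWWW
After op 3 paint(4,5,K):
WWWWWWW
WKKWWWW
WWWWWWW
WWWWWWW
WWRRWKW
WWRRWKW
WWWWWKW
WWWWWKW
WWWWWWW
After op 4 paint(4,6,K):
WWWWWWW
WKKWWWW
WWWWWWW
WWWWWWW
WWRRWKK
WWRRWKW
WWWWWKW
WWWWWKW
WWWWWWW
After op 5 fill(1,4,W) [0 cells changed]:
WWWWWWW
WKKWWWW
WWWWWWW
WWWWWWW
WWRRWKK
WWRRWKW
WWWWWKW
WWWWWKW
WWWWWWW
After op 6 paint(4,2,R):
WWWWWWW
WKKWWWW
WWWWWWW
WWWWWWW
WWRRWKK
WWRRWKW
WWWWWKW
WWWWWKW
WWWWWWW
After op 7 fill(3,6,W) [0 cells changed]:
WWWWWWW
WKKWWWW
WWWWWWW
WWWWWWW
WWRRWKK
WWRRWKW
WWWWWKW
WWWWWKW
WWWWWWW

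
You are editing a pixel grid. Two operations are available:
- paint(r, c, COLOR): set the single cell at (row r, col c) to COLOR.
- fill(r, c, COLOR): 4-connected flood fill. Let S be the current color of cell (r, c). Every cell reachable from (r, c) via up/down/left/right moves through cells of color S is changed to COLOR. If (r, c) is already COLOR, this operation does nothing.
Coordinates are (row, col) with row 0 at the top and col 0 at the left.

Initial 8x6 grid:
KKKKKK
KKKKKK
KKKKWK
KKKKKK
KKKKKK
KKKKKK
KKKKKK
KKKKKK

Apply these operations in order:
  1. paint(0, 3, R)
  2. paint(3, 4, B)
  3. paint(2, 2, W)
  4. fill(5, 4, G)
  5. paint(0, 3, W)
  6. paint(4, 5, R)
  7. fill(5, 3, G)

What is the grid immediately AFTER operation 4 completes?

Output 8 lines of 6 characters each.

Answer: GGGRGG
GGGGGG
GGWGWG
GGGGBG
GGGGGG
GGGGGG
GGGGGG
GGGGGG

Derivation:
After op 1 paint(0,3,R):
KKKRKK
KKKKKK
KKKKWK
KKKKKK
KKKKKK
KKKKKK
KKKKKK
KKKKKK
After op 2 paint(3,4,B):
KKKRKK
KKKKKK
KKKKWK
KKKKBK
KKKKKK
KKKKKK
KKKKKK
KKKKKK
After op 3 paint(2,2,W):
KKKRKK
KKKKKK
KKWKWK
KKKKBK
KKKKKK
KKKKKK
KKKKKK
KKKKKK
After op 4 fill(5,4,G) [44 cells changed]:
GGGRGG
GGGGGG
GGWGWG
GGGGBG
GGGGGG
GGGGGG
GGGGGG
GGGGGG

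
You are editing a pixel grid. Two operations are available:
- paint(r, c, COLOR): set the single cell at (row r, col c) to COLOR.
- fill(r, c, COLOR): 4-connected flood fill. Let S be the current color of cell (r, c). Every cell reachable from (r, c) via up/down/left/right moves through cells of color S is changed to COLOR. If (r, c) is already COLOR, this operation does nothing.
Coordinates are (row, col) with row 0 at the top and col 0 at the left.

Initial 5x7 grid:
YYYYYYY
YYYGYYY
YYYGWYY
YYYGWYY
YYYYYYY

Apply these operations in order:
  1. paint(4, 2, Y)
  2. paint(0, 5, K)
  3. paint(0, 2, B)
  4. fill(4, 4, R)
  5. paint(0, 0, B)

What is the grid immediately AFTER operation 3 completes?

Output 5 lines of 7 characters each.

After op 1 paint(4,2,Y):
YYYYYYY
YYYGYYY
YYYGWYY
YYYGWYY
YYYYYYY
After op 2 paint(0,5,K):
YYYYYKY
YYYGYYY
YYYGWYY
YYYGWYY
YYYYYYY
After op 3 paint(0,2,B):
YYBYYKY
YYYGYYY
YYYGWYY
YYYGWYY
YYYYYYY

Answer: YYBYYKY
YYYGYYY
YYYGWYY
YYYGWYY
YYYYYYY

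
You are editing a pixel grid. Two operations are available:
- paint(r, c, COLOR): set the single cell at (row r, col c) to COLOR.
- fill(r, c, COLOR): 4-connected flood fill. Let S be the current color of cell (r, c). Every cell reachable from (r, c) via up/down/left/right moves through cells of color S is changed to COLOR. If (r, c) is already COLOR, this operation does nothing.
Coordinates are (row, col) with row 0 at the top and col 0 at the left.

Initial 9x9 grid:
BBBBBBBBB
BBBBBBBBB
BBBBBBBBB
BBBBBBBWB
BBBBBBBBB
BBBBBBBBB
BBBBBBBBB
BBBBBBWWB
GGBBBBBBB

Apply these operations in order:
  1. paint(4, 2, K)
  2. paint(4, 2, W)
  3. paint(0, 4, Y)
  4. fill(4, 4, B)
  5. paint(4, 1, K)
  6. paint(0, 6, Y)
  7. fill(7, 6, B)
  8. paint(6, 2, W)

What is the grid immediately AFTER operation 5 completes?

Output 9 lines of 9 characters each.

After op 1 paint(4,2,K):
BBBBBBBBB
BBBBBBBBB
BBBBBBBBB
BBBBBBBWB
BBKBBBBBB
BBBBBBBBB
BBBBBBBBB
BBBBBBWWB
GGBBBBBBB
After op 2 paint(4,2,W):
BBBBBBBBB
BBBBBBBBB
BBBBBBBBB
BBBBBBBWB
BBWBBBBBB
BBBBBBBBB
BBBBBBBBB
BBBBBBWWB
GGBBBBBBB
After op 3 paint(0,4,Y):
BBBBYBBBB
BBBBBBBBB
BBBBBBBBB
BBBBBBBWB
BBWBBBBBB
BBBBBBBBB
BBBBBBBBB
BBBBBBWWB
GGBBBBBBB
After op 4 fill(4,4,B) [0 cells changed]:
BBBBYBBBB
BBBBBBBBB
BBBBBBBBB
BBBBBBBWB
BBWBBBBBB
BBBBBBBBB
BBBBBBBBB
BBBBBBWWB
GGBBBBBBB
After op 5 paint(4,1,K):
BBBBYBBBB
BBBBBBBBB
BBBBBBBBB
BBBBBBBWB
BKWBBBBBB
BBBBBBBBB
BBBBBBBBB
BBBBBBWWB
GGBBBBBBB

Answer: BBBBYBBBB
BBBBBBBBB
BBBBBBBBB
BBBBBBBWB
BKWBBBBBB
BBBBBBBBB
BBBBBBBBB
BBBBBBWWB
GGBBBBBBB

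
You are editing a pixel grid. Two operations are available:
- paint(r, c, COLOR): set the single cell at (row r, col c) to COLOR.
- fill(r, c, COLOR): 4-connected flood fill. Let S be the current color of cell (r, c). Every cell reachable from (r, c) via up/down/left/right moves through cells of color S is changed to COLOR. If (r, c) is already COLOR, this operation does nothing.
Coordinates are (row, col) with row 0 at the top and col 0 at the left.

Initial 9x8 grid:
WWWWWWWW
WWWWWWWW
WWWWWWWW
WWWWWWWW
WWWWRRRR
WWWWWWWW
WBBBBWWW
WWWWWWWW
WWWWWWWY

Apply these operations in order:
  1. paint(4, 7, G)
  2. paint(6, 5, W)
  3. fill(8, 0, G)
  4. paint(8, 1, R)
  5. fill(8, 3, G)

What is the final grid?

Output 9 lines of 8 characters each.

After op 1 paint(4,7,G):
WWWWWWWW
WWWWWWWW
WWWWWWWW
WWWWWWWW
WWWWRRRG
WWWWWWWW
WBBBBWWW
WWWWWWWW
WWWWWWWY
After op 2 paint(6,5,W):
WWWWWWWW
WWWWWWWW
WWWWWWWW
WWWWWWWW
WWWWRRRG
WWWWWWWW
WBBBBWWW
WWWWWWWW
WWWWWWWY
After op 3 fill(8,0,G) [63 cells changed]:
GGGGGGGG
GGGGGGGG
GGGGGGGG
GGGGGGGG
GGGGRRRG
GGGGGGGG
GBBBBGGG
GGGGGGGG
GGGGGGGY
After op 4 paint(8,1,R):
GGGGGGGG
GGGGGGGG
GGGGGGGG
GGGGGGGG
GGGGRRRG
GGGGGGGG
GBBBBGGG
GGGGGGGG
GRGGGGGY
After op 5 fill(8,3,G) [0 cells changed]:
GGGGGGGG
GGGGGGGG
GGGGGGGG
GGGGGGGG
GGGGRRRG
GGGGGGGG
GBBBBGGG
GGGGGGGG
GRGGGGGY

Answer: GGGGGGGG
GGGGGGGG
GGGGGGGG
GGGGGGGG
GGGGRRRG
GGGGGGGG
GBBBBGGG
GGGGGGGG
GRGGGGGY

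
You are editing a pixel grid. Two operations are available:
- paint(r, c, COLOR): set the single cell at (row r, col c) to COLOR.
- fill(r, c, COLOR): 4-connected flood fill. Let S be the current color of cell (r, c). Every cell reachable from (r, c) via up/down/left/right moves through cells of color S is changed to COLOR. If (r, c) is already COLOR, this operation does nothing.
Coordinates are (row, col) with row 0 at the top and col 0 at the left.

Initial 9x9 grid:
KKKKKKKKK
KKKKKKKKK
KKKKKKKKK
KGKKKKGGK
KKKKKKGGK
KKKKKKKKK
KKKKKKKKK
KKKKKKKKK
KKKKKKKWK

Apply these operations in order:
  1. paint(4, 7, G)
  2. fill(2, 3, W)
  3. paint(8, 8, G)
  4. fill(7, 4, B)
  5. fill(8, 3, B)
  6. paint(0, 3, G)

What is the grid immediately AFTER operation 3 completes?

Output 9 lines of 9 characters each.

Answer: WWWWWWWWW
WWWWWWWWW
WWWWWWWWW
WGWWWWGGW
WWWWWWGGW
WWWWWWWWW
WWWWWWWWW
WWWWWWWWW
WWWWWWWWG

Derivation:
After op 1 paint(4,7,G):
KKKKKKKKK
KKKKKKKKK
KKKKKKKKK
KGKKKKGGK
KKKKKKGGK
KKKKKKKKK
KKKKKKKKK
KKKKKKKKK
KKKKKKKWK
After op 2 fill(2,3,W) [75 cells changed]:
WWWWWWWWW
WWWWWWWWW
WWWWWWWWW
WGWWWWGGW
WWWWWWGGW
WWWWWWWWW
WWWWWWWWW
WWWWWWWWW
WWWWWWWWW
After op 3 paint(8,8,G):
WWWWWWWWW
WWWWWWWWW
WWWWWWWWW
WGWWWWGGW
WWWWWWGGW
WWWWWWWWW
WWWWWWWWW
WWWWWWWWW
WWWWWWWWG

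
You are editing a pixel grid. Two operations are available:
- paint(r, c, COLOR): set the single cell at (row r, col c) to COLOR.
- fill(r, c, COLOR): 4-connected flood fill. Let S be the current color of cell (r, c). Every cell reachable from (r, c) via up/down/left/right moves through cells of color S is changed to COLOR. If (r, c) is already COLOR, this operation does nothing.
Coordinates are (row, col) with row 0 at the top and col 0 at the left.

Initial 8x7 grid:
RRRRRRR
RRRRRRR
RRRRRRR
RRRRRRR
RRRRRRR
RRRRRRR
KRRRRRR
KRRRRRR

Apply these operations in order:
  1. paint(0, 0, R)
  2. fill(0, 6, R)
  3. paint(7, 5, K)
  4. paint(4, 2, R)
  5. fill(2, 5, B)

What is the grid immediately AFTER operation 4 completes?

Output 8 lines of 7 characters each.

Answer: RRRRRRR
RRRRRRR
RRRRRRR
RRRRRRR
RRRRRRR
RRRRRRR
KRRRRRR
KRRRRKR

Derivation:
After op 1 paint(0,0,R):
RRRRRRR
RRRRRRR
RRRRRRR
RRRRRRR
RRRRRRR
RRRRRRR
KRRRRRR
KRRRRRR
After op 2 fill(0,6,R) [0 cells changed]:
RRRRRRR
RRRRRRR
RRRRRRR
RRRRRRR
RRRRRRR
RRRRRRR
KRRRRRR
KRRRRRR
After op 3 paint(7,5,K):
RRRRRRR
RRRRRRR
RRRRRRR
RRRRRRR
RRRRRRR
RRRRRRR
KRRRRRR
KRRRRKR
After op 4 paint(4,2,R):
RRRRRRR
RRRRRRR
RRRRRRR
RRRRRRR
RRRRRRR
RRRRRRR
KRRRRRR
KRRRRKR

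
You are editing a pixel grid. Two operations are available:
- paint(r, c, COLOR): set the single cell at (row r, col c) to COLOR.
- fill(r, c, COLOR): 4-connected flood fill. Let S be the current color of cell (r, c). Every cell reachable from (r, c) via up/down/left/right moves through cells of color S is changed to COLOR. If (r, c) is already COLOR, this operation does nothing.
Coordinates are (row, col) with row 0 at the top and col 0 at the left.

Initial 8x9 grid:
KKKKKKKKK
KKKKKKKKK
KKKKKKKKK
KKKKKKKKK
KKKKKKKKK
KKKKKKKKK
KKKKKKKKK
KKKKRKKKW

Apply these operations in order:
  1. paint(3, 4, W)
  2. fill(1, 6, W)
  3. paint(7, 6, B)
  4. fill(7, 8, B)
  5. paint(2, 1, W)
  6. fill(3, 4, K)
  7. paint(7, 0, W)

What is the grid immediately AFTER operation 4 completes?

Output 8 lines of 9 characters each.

Answer: BBBBBBBBB
BBBBBBBBB
BBBBBBBBB
BBBBBBBBB
BBBBBBBBB
BBBBBBBBB
BBBBBBBBB
BBBBRBBBB

Derivation:
After op 1 paint(3,4,W):
KKKKKKKKK
KKKKKKKKK
KKKKKKKKK
KKKKWKKKK
KKKKKKKKK
KKKKKKKKK
KKKKKKKKK
KKKKRKKKW
After op 2 fill(1,6,W) [69 cells changed]:
WWWWWWWWW
WWWWWWWWW
WWWWWWWWW
WWWWWWWWW
WWWWWWWWW
WWWWWWWWW
WWWWWWWWW
WWWWRWWWW
After op 3 paint(7,6,B):
WWWWWWWWW
WWWWWWWWW
WWWWWWWWW
WWWWWWWWW
WWWWWWWWW
WWWWWWWWW
WWWWWWWWW
WWWWRWBWW
After op 4 fill(7,8,B) [70 cells changed]:
BBBBBBBBB
BBBBBBBBB
BBBBBBBBB
BBBBBBBBB
BBBBBBBBB
BBBBBBBBB
BBBBBBBBB
BBBBRBBBB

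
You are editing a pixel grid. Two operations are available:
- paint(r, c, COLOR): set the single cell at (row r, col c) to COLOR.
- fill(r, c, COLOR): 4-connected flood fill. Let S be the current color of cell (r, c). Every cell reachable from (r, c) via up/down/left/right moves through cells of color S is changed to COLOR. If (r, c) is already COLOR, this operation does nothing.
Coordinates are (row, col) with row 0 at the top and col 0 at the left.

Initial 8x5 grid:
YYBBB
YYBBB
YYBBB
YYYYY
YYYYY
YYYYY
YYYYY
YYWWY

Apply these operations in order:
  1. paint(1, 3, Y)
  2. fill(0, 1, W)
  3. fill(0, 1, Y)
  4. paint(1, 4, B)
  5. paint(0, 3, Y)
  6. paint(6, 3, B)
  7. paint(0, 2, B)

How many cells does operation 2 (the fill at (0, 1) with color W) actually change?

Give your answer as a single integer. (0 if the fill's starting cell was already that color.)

After op 1 paint(1,3,Y):
YYBBB
YYBYB
YYBBB
YYYYY
YYYYY
YYYYY
YYYYY
YYWWY
After op 2 fill(0,1,W) [29 cells changed]:
WWBBB
WWBYB
WWBBB
WWWWW
WWWWW
WWWWW
WWWWW
WWWWW

Answer: 29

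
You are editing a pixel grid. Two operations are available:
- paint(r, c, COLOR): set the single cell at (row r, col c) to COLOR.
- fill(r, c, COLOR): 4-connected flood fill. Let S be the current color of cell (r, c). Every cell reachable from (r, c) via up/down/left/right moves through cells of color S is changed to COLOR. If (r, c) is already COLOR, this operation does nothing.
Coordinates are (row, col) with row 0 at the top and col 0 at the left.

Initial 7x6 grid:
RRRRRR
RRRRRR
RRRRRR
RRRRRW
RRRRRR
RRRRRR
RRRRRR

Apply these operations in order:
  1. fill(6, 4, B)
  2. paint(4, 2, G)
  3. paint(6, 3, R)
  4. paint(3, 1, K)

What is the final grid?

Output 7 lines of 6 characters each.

Answer: BBBBBB
BBBBBB
BBBBBB
BKBBBW
BBGBBB
BBBBBB
BBBRBB

Derivation:
After op 1 fill(6,4,B) [41 cells changed]:
BBBBBB
BBBBBB
BBBBBB
BBBBBW
BBBBBB
BBBBBB
BBBBBB
After op 2 paint(4,2,G):
BBBBBB
BBBBBB
BBBBBB
BBBBBW
BBGBBB
BBBBBB
BBBBBB
After op 3 paint(6,3,R):
BBBBBB
BBBBBB
BBBBBB
BBBBBW
BBGBBB
BBBBBB
BBBRBB
After op 4 paint(3,1,K):
BBBBBB
BBBBBB
BBBBBB
BKBBBW
BBGBBB
BBBBBB
BBBRBB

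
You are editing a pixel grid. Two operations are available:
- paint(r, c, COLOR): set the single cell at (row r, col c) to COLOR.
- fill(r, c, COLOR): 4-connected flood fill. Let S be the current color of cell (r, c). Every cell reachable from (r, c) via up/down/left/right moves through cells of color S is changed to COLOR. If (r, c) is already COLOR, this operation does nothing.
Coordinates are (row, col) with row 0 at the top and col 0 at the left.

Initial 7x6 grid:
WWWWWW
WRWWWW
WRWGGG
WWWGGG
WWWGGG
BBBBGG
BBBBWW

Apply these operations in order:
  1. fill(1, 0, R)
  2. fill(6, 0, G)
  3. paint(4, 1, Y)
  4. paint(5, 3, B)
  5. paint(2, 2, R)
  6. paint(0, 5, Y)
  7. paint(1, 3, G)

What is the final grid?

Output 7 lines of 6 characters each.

After op 1 fill(1,0,R) [19 cells changed]:
RRRRRR
RRRRRR
RRRGGG
RRRGGG
RRRGGG
BBBBGG
BBBBWW
After op 2 fill(6,0,G) [8 cells changed]:
RRRRRR
RRRRRR
RRRGGG
RRRGGG
RRRGGG
GGGGGG
GGGGWW
After op 3 paint(4,1,Y):
RRRRRR
RRRRRR
RRRGGG
RRRGGG
RYRGGG
GGGGGG
GGGGWW
After op 4 paint(5,3,B):
RRRRRR
RRRRRR
RRRGGG
RRRGGG
RYRGGG
GGGBGG
GGGGWW
After op 5 paint(2,2,R):
RRRRRR
RRRRRR
RRRGGG
RRRGGG
RYRGGG
GGGBGG
GGGGWW
After op 6 paint(0,5,Y):
RRRRRY
RRRRRR
RRRGGG
RRRGGG
RYRGGG
GGGBGG
GGGGWW
After op 7 paint(1,3,G):
RRRRRY
RRRGRR
RRRGGG
RRRGGG
RYRGGG
GGGBGG
GGGGWW

Answer: RRRRRY
RRRGRR
RRRGGG
RRRGGG
RYRGGG
GGGBGG
GGGGWW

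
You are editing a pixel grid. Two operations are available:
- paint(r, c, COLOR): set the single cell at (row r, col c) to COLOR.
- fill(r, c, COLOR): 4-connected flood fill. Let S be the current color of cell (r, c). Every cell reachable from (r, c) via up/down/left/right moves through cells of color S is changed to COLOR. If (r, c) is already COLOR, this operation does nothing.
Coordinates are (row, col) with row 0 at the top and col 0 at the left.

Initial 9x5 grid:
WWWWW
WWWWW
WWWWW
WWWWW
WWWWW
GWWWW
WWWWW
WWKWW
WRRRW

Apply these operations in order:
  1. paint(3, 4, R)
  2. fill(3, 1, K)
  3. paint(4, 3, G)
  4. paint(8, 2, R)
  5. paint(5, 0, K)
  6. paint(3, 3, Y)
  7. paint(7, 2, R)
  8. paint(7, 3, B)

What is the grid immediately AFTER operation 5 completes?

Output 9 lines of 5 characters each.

Answer: KKKKK
KKKKK
KKKKK
KKKKR
KKKGK
KKKKK
KKKKK
KKKKK
KRRRK

Derivation:
After op 1 paint(3,4,R):
WWWWW
WWWWW
WWWWW
WWWWR
WWWWW
GWWWW
WWWWW
WWKWW
WRRRW
After op 2 fill(3,1,K) [39 cells changed]:
KKKKK
KKKKK
KKKKK
KKKKR
KKKKK
GKKKK
KKKKK
KKKKK
KRRRK
After op 3 paint(4,3,G):
KKKKK
KKKKK
KKKKK
KKKKR
KKKGK
GKKKK
KKKKK
KKKKK
KRRRK
After op 4 paint(8,2,R):
KKKKK
KKKKK
KKKKK
KKKKR
KKKGK
GKKKK
KKKKK
KKKKK
KRRRK
After op 5 paint(5,0,K):
KKKKK
KKKKK
KKKKK
KKKKR
KKKGK
KKKKK
KKKKK
KKKKK
KRRRK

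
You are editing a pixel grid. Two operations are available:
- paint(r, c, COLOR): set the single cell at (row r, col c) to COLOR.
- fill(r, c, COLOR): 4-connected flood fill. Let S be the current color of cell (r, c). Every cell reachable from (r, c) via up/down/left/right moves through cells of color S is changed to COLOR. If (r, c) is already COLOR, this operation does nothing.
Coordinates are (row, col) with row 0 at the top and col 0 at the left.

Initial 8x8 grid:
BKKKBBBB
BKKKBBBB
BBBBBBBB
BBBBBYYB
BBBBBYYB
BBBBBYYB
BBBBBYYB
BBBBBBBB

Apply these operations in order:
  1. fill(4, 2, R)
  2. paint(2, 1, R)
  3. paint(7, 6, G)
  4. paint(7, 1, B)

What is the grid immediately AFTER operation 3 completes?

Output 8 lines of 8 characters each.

After op 1 fill(4,2,R) [50 cells changed]:
RKKKRRRR
RKKKRRRR
RRRRRRRR
RRRRRYYR
RRRRRYYR
RRRRRYYR
RRRRRYYR
RRRRRRRR
After op 2 paint(2,1,R):
RKKKRRRR
RKKKRRRR
RRRRRRRR
RRRRRYYR
RRRRRYYR
RRRRRYYR
RRRRRYYR
RRRRRRRR
After op 3 paint(7,6,G):
RKKKRRRR
RKKKRRRR
RRRRRRRR
RRRRRYYR
RRRRRYYR
RRRRRYYR
RRRRRYYR
RRRRRRGR

Answer: RKKKRRRR
RKKKRRRR
RRRRRRRR
RRRRRYYR
RRRRRYYR
RRRRRYYR
RRRRRYYR
RRRRRRGR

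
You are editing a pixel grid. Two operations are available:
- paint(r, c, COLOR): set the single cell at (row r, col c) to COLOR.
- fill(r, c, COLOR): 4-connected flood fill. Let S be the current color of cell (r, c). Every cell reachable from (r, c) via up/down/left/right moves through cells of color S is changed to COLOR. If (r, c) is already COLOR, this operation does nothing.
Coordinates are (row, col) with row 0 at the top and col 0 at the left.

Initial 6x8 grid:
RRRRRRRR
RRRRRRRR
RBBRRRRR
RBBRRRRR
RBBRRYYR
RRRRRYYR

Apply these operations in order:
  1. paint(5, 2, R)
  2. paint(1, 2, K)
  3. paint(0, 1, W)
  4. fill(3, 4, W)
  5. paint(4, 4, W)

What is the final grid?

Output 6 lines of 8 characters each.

After op 1 paint(5,2,R):
RRRRRRRR
RRRRRRRR
RBBRRRRR
RBBRRRRR
RBBRRYYR
RRRRRYYR
After op 2 paint(1,2,K):
RRRRRRRR
RRKRRRRR
RBBRRRRR
RBBRRRRR
RBBRRYYR
RRRRRYYR
After op 3 paint(0,1,W):
RWRRRRRR
RRKRRRRR
RBBRRRRR
RBBRRRRR
RBBRRYYR
RRRRRYYR
After op 4 fill(3,4,W) [36 cells changed]:
WWWWWWWW
WWKWWWWW
WBBWWWWW
WBBWWWWW
WBBWWYYW
WWWWWYYW
After op 5 paint(4,4,W):
WWWWWWWW
WWKWWWWW
WBBWWWWW
WBBWWWWW
WBBWWYYW
WWWWWYYW

Answer: WWWWWWWW
WWKWWWWW
WBBWWWWW
WBBWWWWW
WBBWWYYW
WWWWWYYW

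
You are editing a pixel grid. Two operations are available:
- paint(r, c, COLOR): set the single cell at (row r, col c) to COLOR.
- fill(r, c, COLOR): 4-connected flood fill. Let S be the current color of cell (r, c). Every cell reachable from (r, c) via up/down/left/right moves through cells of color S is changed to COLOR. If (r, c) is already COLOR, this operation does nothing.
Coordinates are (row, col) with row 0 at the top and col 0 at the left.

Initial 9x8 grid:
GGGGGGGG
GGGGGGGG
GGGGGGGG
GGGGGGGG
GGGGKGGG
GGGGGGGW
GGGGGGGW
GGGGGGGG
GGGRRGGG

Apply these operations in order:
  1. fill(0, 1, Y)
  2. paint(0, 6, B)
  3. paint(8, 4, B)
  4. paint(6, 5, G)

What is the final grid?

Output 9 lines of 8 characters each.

Answer: YYYYYYBY
YYYYYYYY
YYYYYYYY
YYYYYYYY
YYYYKYYY
YYYYYYYW
YYYYYGYW
YYYYYYYY
YYYRBYYY

Derivation:
After op 1 fill(0,1,Y) [67 cells changed]:
YYYYYYYY
YYYYYYYY
YYYYYYYY
YYYYYYYY
YYYYKYYY
YYYYYYYW
YYYYYYYW
YYYYYYYY
YYYRRYYY
After op 2 paint(0,6,B):
YYYYYYBY
YYYYYYYY
YYYYYYYY
YYYYYYYY
YYYYKYYY
YYYYYYYW
YYYYYYYW
YYYYYYYY
YYYRRYYY
After op 3 paint(8,4,B):
YYYYYYBY
YYYYYYYY
YYYYYYYY
YYYYYYYY
YYYYKYYY
YYYYYYYW
YYYYYYYW
YYYYYYYY
YYYRBYYY
After op 4 paint(6,5,G):
YYYYYYBY
YYYYYYYY
YYYYYYYY
YYYYYYYY
YYYYKYYY
YYYYYYYW
YYYYYGYW
YYYYYYYY
YYYRBYYY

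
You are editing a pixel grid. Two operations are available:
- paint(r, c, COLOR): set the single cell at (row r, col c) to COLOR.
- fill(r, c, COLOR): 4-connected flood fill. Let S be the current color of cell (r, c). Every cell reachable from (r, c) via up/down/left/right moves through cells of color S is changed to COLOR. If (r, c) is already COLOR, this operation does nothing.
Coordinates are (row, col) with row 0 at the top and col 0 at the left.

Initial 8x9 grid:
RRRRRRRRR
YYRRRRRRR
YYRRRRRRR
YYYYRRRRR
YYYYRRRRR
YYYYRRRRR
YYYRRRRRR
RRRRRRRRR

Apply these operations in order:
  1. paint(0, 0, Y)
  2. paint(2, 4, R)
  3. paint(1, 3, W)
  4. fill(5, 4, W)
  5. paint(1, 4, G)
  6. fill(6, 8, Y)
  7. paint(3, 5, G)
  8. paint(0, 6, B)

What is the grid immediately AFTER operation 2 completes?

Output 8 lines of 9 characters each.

After op 1 paint(0,0,Y):
YRRRRRRRR
YYRRRRRRR
YYRRRRRRR
YYYYRRRRR
YYYYRRRRR
YYYYRRRRR
YYYRRRRRR
RRRRRRRRR
After op 2 paint(2,4,R):
YRRRRRRRR
YYRRRRRRR
YYRRRRRRR
YYYYRRRRR
YYYYRRRRR
YYYYRRRRR
YYYRRRRRR
RRRRRRRRR

Answer: YRRRRRRRR
YYRRRRRRR
YYRRRRRRR
YYYYRRRRR
YYYYRRRRR
YYYYRRRRR
YYYRRRRRR
RRRRRRRRR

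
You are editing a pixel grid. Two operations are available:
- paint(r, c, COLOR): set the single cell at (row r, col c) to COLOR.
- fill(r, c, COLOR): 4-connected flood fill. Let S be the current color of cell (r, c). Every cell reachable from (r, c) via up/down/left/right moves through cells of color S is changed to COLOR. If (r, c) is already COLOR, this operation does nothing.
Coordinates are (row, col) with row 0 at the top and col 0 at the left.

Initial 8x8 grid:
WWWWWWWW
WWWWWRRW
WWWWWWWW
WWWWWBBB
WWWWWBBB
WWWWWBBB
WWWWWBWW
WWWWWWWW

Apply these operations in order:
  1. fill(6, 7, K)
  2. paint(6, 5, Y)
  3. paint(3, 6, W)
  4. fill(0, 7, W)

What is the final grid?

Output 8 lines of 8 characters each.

Answer: WWWWWWWW
WWWWWRRW
WWWWWWWW
WWWWWBWB
WWWWWBBB
WWWWWBBB
WWWWWYWW
WWWWWWWW

Derivation:
After op 1 fill(6,7,K) [52 cells changed]:
KKKKKKKK
KKKKKRRK
KKKKKKKK
KKKKKBBB
KKKKKBBB
KKKKKBBB
KKKKKBKK
KKKKKKKK
After op 2 paint(6,5,Y):
KKKKKKKK
KKKKKRRK
KKKKKKKK
KKKKKBBB
KKKKKBBB
KKKKKBBB
KKKKKYKK
KKKKKKKK
After op 3 paint(3,6,W):
KKKKKKKK
KKKKKRRK
KKKKKKKK
KKKKKBWB
KKKKKBBB
KKKKKBBB
KKKKKYKK
KKKKKKKK
After op 4 fill(0,7,W) [52 cells changed]:
WWWWWWWW
WWWWWRRW
WWWWWWWW
WWWWWBWB
WWWWWBBB
WWWWWBBB
WWWWWYWW
WWWWWWWW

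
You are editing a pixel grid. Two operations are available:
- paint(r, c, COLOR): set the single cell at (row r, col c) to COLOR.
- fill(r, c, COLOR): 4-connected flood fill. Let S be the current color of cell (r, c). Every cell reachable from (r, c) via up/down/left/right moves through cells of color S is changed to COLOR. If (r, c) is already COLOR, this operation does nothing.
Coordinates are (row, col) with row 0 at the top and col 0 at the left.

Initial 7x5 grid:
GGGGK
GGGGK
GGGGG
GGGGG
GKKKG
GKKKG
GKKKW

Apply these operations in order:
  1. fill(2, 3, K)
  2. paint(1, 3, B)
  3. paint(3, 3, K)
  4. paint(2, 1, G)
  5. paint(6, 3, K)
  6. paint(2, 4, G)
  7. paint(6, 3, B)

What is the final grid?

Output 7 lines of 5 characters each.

After op 1 fill(2,3,K) [23 cells changed]:
KKKKK
KKKKK
KKKKK
KKKKK
KKKKK
KKKKK
KKKKW
After op 2 paint(1,3,B):
KKKKK
KKKBK
KKKKK
KKKKK
KKKKK
KKKKK
KKKKW
After op 3 paint(3,3,K):
KKKKK
KKKBK
KKKKK
KKKKK
KKKKK
KKKKK
KKKKW
After op 4 paint(2,1,G):
KKKKK
KKKBK
KGKKK
KKKKK
KKKKK
KKKKK
KKKKW
After op 5 paint(6,3,K):
KKKKK
KKKBK
KGKKK
KKKKK
KKKKK
KKKKK
KKKKW
After op 6 paint(2,4,G):
KKKKK
KKKBK
KGKKG
KKKKK
KKKKK
KKKKK
KKKKW
After op 7 paint(6,3,B):
KKKKK
KKKBK
KGKKG
KKKKK
KKKKK
KKKKK
KKKBW

Answer: KKKKK
KKKBK
KGKKG
KKKKK
KKKKK
KKKKK
KKKBW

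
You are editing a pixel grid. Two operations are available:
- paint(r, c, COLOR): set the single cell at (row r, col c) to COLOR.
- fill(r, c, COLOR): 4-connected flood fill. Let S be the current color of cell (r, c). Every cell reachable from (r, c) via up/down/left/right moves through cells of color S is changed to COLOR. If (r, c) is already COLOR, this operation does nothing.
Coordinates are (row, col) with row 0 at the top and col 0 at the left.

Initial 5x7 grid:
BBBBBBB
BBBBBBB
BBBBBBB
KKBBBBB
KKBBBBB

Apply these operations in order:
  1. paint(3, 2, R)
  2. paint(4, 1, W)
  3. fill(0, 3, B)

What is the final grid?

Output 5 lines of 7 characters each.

After op 1 paint(3,2,R):
BBBBBBB
BBBBBBB
BBBBBBB
KKRBBBB
KKBBBBB
After op 2 paint(4,1,W):
BBBBBBB
BBBBBBB
BBBBBBB
KKRBBBB
KWBBBBB
After op 3 fill(0,3,B) [0 cells changed]:
BBBBBBB
BBBBBBB
BBBBBBB
KKRBBBB
KWBBBBB

Answer: BBBBBBB
BBBBBBB
BBBBBBB
KKRBBBB
KWBBBBB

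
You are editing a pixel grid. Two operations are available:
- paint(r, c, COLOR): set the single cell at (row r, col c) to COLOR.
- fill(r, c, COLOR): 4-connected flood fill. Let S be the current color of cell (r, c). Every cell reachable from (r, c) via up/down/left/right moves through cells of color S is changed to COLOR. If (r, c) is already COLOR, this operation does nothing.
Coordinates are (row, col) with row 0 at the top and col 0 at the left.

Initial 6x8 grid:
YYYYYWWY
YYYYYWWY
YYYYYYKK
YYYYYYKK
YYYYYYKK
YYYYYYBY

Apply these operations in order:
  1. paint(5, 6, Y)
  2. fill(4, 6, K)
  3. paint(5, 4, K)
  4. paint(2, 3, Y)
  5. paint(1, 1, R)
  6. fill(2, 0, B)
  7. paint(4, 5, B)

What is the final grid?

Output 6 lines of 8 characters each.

Answer: BBBBBWWY
BRBBBWWY
BBBBBBKK
BBBBBBKK
BBBBBBKK
BBBBKBBB

Derivation:
After op 1 paint(5,6,Y):
YYYYYWWY
YYYYYWWY
YYYYYYKK
YYYYYYKK
YYYYYYKK
YYYYYYYY
After op 2 fill(4,6,K) [0 cells changed]:
YYYYYWWY
YYYYYWWY
YYYYYYKK
YYYYYYKK
YYYYYYKK
YYYYYYYY
After op 3 paint(5,4,K):
YYYYYWWY
YYYYYWWY
YYYYYYKK
YYYYYYKK
YYYYYYKK
YYYYKYYY
After op 4 paint(2,3,Y):
YYYYYWWY
YYYYYWWY
YYYYYYKK
YYYYYYKK
YYYYYYKK
YYYYKYYY
After op 5 paint(1,1,R):
YYYYYWWY
YRYYYWWY
YYYYYYKK
YYYYYYKK
YYYYYYKK
YYYYKYYY
After op 6 fill(2,0,B) [34 cells changed]:
BBBBBWWY
BRBBBWWY
BBBBBBKK
BBBBBBKK
BBBBBBKK
BBBBKBBB
After op 7 paint(4,5,B):
BBBBBWWY
BRBBBWWY
BBBBBBKK
BBBBBBKK
BBBBBBKK
BBBBKBBB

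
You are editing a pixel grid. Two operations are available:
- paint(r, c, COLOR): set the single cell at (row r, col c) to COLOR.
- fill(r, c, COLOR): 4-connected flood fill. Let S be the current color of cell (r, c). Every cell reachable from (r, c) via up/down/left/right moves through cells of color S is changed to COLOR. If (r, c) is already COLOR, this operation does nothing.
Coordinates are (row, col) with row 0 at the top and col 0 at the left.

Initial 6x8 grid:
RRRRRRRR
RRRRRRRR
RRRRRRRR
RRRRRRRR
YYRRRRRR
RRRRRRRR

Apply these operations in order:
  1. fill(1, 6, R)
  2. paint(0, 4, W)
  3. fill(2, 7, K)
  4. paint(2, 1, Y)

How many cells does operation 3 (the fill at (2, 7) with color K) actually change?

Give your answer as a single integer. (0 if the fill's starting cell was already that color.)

Answer: 45

Derivation:
After op 1 fill(1,6,R) [0 cells changed]:
RRRRRRRR
RRRRRRRR
RRRRRRRR
RRRRRRRR
YYRRRRRR
RRRRRRRR
After op 2 paint(0,4,W):
RRRRWRRR
RRRRRRRR
RRRRRRRR
RRRRRRRR
YYRRRRRR
RRRRRRRR
After op 3 fill(2,7,K) [45 cells changed]:
KKKKWKKK
KKKKKKKK
KKKKKKKK
KKKKKKKK
YYKKKKKK
KKKKKKKK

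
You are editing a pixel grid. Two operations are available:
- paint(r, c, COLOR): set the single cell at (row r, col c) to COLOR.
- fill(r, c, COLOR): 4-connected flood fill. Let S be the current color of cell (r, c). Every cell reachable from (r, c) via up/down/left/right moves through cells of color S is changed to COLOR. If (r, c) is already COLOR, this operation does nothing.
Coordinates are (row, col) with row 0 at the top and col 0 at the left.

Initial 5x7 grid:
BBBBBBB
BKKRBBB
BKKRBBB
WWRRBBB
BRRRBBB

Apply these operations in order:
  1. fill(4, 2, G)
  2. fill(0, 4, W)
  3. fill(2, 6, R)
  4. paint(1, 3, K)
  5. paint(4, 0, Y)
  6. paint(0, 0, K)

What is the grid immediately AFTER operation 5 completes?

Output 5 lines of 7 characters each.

Answer: RRRRRRR
RKKKRRR
RKKGRRR
RRGGRRR
YGGGRRR

Derivation:
After op 1 fill(4,2,G) [7 cells changed]:
BBBBBBB
BKKGBBB
BKKGBBB
WWGGBBB
BGGGBBB
After op 2 fill(0,4,W) [21 cells changed]:
WWWWWWW
WKKGWWW
WKKGWWW
WWGGWWW
BGGGWWW
After op 3 fill(2,6,R) [23 cells changed]:
RRRRRRR
RKKGRRR
RKKGRRR
RRGGRRR
BGGGRRR
After op 4 paint(1,3,K):
RRRRRRR
RKKKRRR
RKKGRRR
RRGGRRR
BGGGRRR
After op 5 paint(4,0,Y):
RRRRRRR
RKKKRRR
RKKGRRR
RRGGRRR
YGGGRRR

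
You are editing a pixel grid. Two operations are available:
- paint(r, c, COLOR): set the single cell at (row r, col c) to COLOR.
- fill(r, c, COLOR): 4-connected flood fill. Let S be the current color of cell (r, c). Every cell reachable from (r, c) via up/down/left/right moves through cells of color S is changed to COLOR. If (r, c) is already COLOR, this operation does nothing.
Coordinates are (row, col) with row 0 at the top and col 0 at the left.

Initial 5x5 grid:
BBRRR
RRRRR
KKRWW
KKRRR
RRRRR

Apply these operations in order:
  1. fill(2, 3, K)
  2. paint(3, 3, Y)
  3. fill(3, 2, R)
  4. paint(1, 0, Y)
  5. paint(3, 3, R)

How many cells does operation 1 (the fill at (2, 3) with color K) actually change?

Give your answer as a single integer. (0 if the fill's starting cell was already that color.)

Answer: 2

Derivation:
After op 1 fill(2,3,K) [2 cells changed]:
BBRRR
RRRRR
KKRKK
KKRRR
RRRRR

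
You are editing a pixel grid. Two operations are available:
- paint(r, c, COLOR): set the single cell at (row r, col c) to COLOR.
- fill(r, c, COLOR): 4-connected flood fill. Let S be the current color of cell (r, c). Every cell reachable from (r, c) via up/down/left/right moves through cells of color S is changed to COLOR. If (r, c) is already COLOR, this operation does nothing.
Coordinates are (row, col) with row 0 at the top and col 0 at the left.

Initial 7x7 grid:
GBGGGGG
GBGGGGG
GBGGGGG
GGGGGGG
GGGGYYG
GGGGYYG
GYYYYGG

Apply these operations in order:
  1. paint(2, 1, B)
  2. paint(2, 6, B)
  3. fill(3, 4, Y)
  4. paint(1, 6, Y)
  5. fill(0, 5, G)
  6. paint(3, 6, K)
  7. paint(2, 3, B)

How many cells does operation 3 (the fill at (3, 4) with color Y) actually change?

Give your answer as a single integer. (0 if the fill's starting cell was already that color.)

Answer: 37

Derivation:
After op 1 paint(2,1,B):
GBGGGGG
GBGGGGG
GBGGGGG
GGGGGGG
GGGGYYG
GGGGYYG
GYYYYGG
After op 2 paint(2,6,B):
GBGGGGG
GBGGGGG
GBGGGGB
GGGGGGG
GGGGYYG
GGGGYYG
GYYYYGG
After op 3 fill(3,4,Y) [37 cells changed]:
YBYYYYY
YBYYYYY
YBYYYYB
YYYYYYY
YYYYYYY
YYYYYYY
YYYYYYY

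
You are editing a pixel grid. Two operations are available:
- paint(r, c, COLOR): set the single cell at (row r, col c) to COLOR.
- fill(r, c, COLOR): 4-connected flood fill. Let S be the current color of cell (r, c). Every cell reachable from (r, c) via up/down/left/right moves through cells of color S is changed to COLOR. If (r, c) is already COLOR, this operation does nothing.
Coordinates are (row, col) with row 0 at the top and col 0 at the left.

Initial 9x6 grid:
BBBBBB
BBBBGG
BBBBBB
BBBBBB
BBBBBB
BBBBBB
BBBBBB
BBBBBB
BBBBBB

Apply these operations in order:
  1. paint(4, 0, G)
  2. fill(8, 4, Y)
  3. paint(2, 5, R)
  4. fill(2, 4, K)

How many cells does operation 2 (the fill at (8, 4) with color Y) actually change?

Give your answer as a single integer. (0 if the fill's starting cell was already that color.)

After op 1 paint(4,0,G):
BBBBBB
BBBBGG
BBBBBB
BBBBBB
GBBBBB
BBBBBB
BBBBBB
BBBBBB
BBBBBB
After op 2 fill(8,4,Y) [51 cells changed]:
YYYYYY
YYYYGG
YYYYYY
YYYYYY
GYYYYY
YYYYYY
YYYYYY
YYYYYY
YYYYYY

Answer: 51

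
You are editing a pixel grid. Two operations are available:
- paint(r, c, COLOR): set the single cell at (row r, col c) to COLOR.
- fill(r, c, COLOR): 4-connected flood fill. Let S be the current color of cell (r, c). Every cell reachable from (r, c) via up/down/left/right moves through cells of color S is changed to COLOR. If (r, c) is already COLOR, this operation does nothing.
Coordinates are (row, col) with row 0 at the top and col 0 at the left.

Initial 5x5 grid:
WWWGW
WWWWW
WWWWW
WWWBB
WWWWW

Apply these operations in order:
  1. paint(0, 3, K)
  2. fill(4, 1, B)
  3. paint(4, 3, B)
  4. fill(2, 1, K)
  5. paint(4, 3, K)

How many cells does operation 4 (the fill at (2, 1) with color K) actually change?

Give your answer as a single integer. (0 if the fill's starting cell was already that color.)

Answer: 24

Derivation:
After op 1 paint(0,3,K):
WWWKW
WWWWW
WWWWW
WWWBB
WWWWW
After op 2 fill(4,1,B) [22 cells changed]:
BBBKB
BBBBB
BBBBB
BBBBB
BBBBB
After op 3 paint(4,3,B):
BBBKB
BBBBB
BBBBB
BBBBB
BBBBB
After op 4 fill(2,1,K) [24 cells changed]:
KKKKK
KKKKK
KKKKK
KKKKK
KKKKK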